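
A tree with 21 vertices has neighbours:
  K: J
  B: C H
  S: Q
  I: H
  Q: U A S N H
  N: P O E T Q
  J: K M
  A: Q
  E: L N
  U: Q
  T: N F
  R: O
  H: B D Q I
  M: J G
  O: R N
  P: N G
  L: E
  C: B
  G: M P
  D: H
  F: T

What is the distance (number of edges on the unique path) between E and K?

6

Walking from E: E–N–P–G–M–J–K. Length 6.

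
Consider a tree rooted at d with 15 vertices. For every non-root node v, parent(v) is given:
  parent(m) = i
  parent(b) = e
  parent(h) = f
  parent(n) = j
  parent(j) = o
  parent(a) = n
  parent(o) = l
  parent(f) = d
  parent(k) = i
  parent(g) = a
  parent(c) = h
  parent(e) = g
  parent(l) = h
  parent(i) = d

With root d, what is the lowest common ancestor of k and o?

k's ancestor chain is k, i, d and o's is o, l, h, f, d; they first meet at d.

d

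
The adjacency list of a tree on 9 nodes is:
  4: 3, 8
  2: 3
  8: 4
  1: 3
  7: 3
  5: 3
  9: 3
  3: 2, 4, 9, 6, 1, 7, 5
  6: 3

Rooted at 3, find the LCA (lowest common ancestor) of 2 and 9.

3

Path 2→root: 2 3; path 9→root: 9 3.
First common node: 3.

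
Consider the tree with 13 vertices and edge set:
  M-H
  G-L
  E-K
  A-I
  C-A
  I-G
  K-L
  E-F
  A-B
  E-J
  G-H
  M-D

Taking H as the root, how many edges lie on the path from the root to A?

3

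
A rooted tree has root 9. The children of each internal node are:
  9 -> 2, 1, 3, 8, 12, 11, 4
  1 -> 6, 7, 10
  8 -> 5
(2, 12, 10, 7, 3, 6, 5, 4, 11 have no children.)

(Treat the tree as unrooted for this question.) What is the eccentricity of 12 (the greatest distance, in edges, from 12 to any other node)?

3

The node farthest from 12 is 6 (10, 7, 5 also at distance 3), via 12–9–1–6 — 3 edges.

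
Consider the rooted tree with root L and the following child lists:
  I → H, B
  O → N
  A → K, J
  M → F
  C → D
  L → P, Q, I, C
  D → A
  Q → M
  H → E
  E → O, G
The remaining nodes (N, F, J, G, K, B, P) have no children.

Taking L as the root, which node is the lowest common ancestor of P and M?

P's ancestor chain is P, L and M's is M, Q, L; they first meet at L.

L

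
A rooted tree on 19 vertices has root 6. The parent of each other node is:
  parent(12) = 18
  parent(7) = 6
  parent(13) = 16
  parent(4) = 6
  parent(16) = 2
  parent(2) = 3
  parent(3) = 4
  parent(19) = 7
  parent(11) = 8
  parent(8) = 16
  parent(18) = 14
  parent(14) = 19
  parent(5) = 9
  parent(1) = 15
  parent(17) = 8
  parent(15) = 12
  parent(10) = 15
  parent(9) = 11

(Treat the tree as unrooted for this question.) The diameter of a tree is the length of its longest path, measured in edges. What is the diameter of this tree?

A longest path is 1-15-12-18-14-19-7-6-4-3-2-16-8-11-9-5, with 15 edges.

15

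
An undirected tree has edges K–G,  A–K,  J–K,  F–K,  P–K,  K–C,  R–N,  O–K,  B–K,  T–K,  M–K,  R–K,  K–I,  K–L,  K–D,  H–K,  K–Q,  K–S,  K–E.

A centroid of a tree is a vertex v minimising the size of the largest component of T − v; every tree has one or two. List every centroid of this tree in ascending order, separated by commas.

Removing K splits the tree into components of sizes 2, 1, 1, 1, 1, 1, 1, 1, 1, 1, 1, 1, 1, 1, 1, 1, 1, 1; the largest is 2 ≤ ⌊20/2⌋ = 10.
Every other node leaves some component of size > 10, so the centroid is unique.

K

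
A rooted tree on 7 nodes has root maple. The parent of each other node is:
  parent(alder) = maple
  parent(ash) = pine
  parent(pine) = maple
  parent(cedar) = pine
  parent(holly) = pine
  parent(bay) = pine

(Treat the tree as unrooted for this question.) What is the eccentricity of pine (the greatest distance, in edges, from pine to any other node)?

2

Distances from pine peak at 2, attained at alder.
pine–maple–alder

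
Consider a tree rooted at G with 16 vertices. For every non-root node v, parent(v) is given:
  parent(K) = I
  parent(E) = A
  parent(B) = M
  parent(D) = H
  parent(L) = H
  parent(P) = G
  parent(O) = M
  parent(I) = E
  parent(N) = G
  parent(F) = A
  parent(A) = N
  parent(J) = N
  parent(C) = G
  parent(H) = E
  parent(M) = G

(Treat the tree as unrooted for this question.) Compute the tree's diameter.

BFS from L reaches O last, at distance 7; BFS from O confirms no node is farther.
Path: L–H–E–A–N–G–M–O.

7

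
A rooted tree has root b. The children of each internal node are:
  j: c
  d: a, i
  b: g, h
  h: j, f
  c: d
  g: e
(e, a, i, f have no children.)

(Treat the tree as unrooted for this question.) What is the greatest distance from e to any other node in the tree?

7

The node farthest from e is i (a also at distance 7), via e – g – b – h – j – c – d – i — 7 edges.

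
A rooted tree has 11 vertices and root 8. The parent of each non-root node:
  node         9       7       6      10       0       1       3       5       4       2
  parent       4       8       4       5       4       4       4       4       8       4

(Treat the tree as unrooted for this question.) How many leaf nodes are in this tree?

8

Exactly 8 nodes have a single neighbour: 0, 1, 2, 3, 6, 7, 9, 10.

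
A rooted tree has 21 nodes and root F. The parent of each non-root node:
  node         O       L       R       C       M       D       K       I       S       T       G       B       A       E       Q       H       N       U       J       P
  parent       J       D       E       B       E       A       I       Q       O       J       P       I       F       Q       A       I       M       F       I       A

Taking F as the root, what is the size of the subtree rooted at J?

The subtree rooted at J contains: J, O, T, S — 4 nodes.

4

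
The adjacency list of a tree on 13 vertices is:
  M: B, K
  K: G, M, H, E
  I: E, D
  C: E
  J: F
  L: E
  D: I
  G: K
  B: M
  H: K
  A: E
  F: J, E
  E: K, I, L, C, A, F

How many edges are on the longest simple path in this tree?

5

A longest path is B – M – K – E – F – J, with 5 edges.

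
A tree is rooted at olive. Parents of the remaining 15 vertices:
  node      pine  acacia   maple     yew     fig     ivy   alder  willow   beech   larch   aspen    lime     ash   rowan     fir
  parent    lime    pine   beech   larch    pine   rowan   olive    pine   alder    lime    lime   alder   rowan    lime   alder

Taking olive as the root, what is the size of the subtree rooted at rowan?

3

rowan's subtree: {rowan, ash, ivy}, size 3.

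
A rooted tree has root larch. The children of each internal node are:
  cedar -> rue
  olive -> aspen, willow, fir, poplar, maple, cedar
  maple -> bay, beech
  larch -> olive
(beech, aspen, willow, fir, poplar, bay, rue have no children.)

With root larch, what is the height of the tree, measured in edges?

3

A deepest node is beech, reached by larch – olive – maple – beech.
That path has 3 edges, so the height is 3.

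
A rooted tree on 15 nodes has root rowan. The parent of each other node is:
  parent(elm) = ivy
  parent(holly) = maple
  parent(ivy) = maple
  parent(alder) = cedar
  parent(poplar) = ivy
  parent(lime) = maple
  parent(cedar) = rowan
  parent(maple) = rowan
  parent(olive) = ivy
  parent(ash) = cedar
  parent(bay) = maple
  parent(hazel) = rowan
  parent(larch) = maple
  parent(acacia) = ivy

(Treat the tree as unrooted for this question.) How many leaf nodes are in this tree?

11

Exactly 11 nodes have a single neighbour: acacia, alder, ash, bay, elm, hazel, holly, larch, lime, olive, poplar.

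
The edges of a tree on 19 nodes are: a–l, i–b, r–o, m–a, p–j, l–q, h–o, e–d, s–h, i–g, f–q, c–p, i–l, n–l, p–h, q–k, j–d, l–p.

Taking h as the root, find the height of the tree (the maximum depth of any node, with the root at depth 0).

4

g sits deepest: h–p–l–i–g — 4 edges from the root.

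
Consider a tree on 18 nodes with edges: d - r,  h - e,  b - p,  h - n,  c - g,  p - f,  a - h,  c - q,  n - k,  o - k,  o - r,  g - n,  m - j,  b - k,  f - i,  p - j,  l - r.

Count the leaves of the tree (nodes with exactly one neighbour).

Exactly 7 nodes have a single neighbour: a, d, e, i, l, m, q.

7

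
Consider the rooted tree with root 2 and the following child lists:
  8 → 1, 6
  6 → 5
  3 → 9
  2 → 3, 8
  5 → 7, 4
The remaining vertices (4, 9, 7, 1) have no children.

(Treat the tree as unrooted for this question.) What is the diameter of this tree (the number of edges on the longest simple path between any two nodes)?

6

A longest path is 9 - 3 - 2 - 8 - 6 - 5 - 7, with 6 edges.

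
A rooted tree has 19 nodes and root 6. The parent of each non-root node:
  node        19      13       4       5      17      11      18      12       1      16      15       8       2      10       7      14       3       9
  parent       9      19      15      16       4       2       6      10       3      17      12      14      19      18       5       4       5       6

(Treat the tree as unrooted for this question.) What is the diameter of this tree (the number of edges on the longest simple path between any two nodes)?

14

A longest path is 11 – 2 – 19 – 9 – 6 – 18 – 10 – 12 – 15 – 4 – 17 – 16 – 5 – 3 – 1, with 14 edges.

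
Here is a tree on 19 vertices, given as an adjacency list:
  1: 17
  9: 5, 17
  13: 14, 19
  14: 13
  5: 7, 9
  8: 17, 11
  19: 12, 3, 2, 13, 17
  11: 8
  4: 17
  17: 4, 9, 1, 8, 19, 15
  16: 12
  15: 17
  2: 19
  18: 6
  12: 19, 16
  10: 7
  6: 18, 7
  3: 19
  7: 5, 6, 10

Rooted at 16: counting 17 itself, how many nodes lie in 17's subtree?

The subtree rooted at 17 contains: 17, 9, 8, 4, 15, 1, 5, 11, 7, 10, 6, 18 — 12 nodes.

12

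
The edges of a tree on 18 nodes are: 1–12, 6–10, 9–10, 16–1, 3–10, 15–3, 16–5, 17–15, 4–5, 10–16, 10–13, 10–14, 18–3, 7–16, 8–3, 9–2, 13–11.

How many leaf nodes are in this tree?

Degree-1 nodes: 2, 4, 6, 7, 8, 11, 12, 14, 17, 18 — 10 of them.

10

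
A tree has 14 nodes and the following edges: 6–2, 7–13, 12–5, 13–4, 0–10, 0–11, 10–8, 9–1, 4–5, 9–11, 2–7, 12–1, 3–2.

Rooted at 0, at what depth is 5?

0–11–9–1–12–5 — 5 edges.

5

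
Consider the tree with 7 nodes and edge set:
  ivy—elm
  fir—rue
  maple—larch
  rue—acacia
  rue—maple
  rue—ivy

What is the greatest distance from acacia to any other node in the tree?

Distances from acacia peak at 3, attained at elm (larch also at distance 3).
acacia-rue-ivy-elm

3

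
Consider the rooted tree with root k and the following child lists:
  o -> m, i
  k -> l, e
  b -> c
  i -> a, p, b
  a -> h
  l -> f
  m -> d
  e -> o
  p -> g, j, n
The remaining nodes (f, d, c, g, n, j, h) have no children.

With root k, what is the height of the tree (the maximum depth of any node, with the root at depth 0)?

5

The longest root-to-leaf path is k → e → o → i → p → j (5 edges).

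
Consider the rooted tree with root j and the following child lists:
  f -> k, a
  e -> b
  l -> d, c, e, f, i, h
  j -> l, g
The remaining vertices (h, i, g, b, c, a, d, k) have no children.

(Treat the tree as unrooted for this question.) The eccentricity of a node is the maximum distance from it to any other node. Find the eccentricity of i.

3

The node farthest from i is g (b, k, a also at distance 3), via i-l-j-g — 3 edges.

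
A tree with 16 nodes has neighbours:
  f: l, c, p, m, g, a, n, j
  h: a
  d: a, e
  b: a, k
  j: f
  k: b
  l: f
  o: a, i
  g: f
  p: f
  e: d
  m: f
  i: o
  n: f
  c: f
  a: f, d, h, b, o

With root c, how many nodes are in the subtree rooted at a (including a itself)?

a's subtree: {a, h, d, b, o, e, k, i}, size 8.

8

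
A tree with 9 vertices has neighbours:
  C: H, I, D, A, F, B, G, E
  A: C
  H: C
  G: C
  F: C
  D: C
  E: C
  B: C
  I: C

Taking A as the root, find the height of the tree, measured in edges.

The longest root-to-leaf path is A → C → I (2 edges).

2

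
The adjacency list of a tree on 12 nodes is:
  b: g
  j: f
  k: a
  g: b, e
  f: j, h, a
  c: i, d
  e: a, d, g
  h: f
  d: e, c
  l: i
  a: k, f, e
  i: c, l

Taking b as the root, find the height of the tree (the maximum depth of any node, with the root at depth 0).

l sits deepest: b – g – e – d – c – i – l — 6 edges from the root.

6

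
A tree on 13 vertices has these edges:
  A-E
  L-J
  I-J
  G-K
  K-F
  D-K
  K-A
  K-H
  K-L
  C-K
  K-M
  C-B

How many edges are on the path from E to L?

3

Walking from E: E - A - K - L. Length 3.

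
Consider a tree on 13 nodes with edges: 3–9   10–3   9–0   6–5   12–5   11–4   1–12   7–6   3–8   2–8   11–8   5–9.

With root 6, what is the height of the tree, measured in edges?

6

A deepest node is 4, reached by 6 – 5 – 9 – 3 – 8 – 11 – 4.
That path has 6 edges, so the height is 6.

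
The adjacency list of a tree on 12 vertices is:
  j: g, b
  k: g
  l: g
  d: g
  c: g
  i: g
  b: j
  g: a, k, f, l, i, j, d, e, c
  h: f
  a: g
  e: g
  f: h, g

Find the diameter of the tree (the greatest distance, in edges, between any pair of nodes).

Starting from b, a farthest node is h at distance 4.
One longest path: b–j–g–f–h.
So the diameter is 4.

4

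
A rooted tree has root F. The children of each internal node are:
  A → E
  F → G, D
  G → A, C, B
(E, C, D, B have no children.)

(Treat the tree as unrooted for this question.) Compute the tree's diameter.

4

Starting from E, a farthest node is D at distance 4.
One longest path: E – A – G – F – D.
So the diameter is 4.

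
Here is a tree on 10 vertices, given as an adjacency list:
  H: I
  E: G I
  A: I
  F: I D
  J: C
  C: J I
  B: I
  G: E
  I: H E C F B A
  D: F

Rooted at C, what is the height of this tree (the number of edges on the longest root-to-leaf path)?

3

The longest root-to-leaf path is C – I – F – D (3 edges).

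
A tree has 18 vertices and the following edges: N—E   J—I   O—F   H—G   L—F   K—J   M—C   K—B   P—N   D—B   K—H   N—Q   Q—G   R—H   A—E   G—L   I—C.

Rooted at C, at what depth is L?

Path from C to L: C–I–J–K–H–G–L, which has 6 edges.

6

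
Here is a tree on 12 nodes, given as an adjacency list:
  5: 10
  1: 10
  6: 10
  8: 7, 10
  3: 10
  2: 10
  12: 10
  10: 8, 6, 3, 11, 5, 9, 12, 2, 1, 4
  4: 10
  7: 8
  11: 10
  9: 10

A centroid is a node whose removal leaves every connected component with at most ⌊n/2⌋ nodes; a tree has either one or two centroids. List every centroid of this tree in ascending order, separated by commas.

Removing 10 splits the tree into components of sizes 2, 1, 1, 1, 1, 1, 1, 1, 1, 1; the largest is 2 ≤ ⌊12/2⌋ = 6.
Every other node leaves some component of size > 6, so the centroid is unique.

10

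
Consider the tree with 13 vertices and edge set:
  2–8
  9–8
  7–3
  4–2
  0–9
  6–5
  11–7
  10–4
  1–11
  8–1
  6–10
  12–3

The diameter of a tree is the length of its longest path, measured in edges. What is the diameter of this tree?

A longest path is 5–6–10–4–2–8–1–11–7–3–12, with 10 edges.

10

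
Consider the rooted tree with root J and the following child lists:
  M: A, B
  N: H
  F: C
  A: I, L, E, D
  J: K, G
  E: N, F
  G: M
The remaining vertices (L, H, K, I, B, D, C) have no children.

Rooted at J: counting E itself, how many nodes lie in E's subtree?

The subtree rooted at E contains: E, F, N, C, H — 5 nodes.

5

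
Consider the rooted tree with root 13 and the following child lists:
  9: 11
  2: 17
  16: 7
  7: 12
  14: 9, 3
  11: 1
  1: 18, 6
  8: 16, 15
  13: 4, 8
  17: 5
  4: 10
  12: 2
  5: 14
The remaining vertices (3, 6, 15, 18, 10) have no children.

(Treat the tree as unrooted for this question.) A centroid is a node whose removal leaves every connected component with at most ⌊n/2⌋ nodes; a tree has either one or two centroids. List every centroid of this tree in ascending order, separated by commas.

Removing 2 splits the tree into components of sizes 9, 8; the largest is 9 ≤ ⌊18/2⌋ = 9.
17 is adjacent to 2 and is also a centroid (the largest component after removing it is likewise 9).

2, 17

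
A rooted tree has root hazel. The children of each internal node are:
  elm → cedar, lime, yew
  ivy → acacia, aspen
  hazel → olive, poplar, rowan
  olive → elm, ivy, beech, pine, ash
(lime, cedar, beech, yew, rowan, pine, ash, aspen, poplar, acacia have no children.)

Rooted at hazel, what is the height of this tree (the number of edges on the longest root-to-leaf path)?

3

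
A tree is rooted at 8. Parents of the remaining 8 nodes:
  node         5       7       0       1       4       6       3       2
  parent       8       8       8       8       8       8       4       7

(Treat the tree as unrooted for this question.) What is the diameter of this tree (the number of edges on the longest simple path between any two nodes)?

4

A longest path is 3–4–8–7–2, with 4 edges.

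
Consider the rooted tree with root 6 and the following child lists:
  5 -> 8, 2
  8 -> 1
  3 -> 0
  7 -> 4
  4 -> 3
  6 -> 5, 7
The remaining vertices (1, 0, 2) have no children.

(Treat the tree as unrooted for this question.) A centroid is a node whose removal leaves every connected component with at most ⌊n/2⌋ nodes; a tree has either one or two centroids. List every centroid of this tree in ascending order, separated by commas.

6

Delete 6: the remaining components have sizes 4, 4. Max 4 ≤ 4, so 6 is a centroid.
Every other node leaves some component of size > 4, so the centroid is unique.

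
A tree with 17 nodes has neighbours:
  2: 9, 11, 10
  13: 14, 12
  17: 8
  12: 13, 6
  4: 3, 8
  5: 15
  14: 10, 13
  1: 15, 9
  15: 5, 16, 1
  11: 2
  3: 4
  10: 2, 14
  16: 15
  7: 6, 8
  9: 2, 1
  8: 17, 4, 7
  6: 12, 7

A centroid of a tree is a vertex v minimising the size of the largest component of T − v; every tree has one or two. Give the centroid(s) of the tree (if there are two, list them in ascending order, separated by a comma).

14

Delete 14: the remaining components have sizes 8, 8. Max 8 ≤ 8, so 14 is a centroid.
No neighbour of 14 does as well, so 14 is the unique centroid.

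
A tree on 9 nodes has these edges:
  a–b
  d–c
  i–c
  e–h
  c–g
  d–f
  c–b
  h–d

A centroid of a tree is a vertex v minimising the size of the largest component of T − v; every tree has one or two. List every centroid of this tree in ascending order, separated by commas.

c

Delete c: the remaining components have sizes 4, 2, 1, 1. Max 4 ≤ 4, so c is a centroid.
No neighbour of c does as well, so c is the unique centroid.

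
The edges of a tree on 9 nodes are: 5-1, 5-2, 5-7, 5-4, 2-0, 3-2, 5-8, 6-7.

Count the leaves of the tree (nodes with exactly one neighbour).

6

Degree-1 nodes: 0, 1, 3, 4, 6, 8 — 6 of them.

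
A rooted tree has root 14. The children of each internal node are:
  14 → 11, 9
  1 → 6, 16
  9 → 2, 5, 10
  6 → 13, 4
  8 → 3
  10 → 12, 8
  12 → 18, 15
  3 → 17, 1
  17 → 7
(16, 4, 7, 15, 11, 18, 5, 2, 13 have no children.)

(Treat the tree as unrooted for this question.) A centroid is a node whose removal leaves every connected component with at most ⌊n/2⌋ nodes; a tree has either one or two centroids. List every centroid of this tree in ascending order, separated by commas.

8, 10

If 10 is removed the pieces have sizes 9, 5, 3, all ≤ ⌊18/2⌋ = 9.
8 is adjacent to 10 and is also a centroid (the largest component after removing it is likewise 9).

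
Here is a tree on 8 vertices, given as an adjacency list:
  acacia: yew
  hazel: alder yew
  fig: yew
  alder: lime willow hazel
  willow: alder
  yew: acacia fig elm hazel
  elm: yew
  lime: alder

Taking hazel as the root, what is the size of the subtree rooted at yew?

Descendants of yew (including itself): yew, acacia, fig, elm. That's 4.

4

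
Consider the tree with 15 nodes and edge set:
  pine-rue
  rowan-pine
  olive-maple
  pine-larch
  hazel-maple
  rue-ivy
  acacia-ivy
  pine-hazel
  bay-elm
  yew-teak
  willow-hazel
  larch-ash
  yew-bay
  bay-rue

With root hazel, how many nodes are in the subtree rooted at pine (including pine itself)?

11

pine's subtree: {pine, rue, larch, rowan, ivy, bay, ash, acacia, yew, elm, teak}, size 11.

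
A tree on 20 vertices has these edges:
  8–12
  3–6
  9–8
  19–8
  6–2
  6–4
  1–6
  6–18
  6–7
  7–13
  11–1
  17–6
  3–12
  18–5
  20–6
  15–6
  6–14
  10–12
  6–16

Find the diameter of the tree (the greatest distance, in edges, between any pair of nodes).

6

Starting from 19, a farthest node is 5 at distance 6.
One longest path: 19–8–12–3–6–18–5.
So the diameter is 6.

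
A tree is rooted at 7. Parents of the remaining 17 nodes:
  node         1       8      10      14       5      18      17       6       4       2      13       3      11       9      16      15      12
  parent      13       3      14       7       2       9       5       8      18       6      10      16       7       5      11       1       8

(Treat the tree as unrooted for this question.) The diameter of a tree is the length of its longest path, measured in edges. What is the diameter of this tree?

15

BFS from 15 reaches 4 last, at distance 15; BFS from 4 confirms no node is farther.
Path: 15 – 1 – 13 – 10 – 14 – 7 – 11 – 16 – 3 – 8 – 6 – 2 – 5 – 9 – 18 – 4.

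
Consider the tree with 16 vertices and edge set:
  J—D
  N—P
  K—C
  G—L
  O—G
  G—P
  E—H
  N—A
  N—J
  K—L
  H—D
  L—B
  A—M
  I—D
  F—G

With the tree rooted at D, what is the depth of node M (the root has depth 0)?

4

D–J–N–A–M — 4 edges.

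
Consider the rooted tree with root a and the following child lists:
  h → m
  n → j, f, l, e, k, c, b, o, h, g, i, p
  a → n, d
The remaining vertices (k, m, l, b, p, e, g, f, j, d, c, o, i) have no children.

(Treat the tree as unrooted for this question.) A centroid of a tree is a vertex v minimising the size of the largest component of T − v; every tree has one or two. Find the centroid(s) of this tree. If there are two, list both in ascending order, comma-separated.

n

Removing n splits the tree into components of sizes 2, 2, 1, 1, 1, 1, 1, 1, 1, 1, 1, 1, 1; the largest is 2 ≤ ⌊16/2⌋ = 8.
No neighbour of n does as well, so n is the unique centroid.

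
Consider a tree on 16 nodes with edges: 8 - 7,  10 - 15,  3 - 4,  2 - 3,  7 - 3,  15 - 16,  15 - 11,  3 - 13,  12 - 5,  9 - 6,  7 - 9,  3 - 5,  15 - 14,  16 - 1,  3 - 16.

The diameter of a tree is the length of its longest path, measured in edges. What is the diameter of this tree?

Starting from 6, a farthest node is 11 at distance 6.
One longest path: 6-9-7-3-16-15-11.
So the diameter is 6.

6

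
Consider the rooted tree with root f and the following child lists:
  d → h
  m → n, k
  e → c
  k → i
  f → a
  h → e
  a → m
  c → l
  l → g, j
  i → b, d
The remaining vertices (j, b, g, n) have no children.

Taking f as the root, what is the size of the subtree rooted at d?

Descendants of d (including itself): d, h, e, c, l, j, g. That's 7.

7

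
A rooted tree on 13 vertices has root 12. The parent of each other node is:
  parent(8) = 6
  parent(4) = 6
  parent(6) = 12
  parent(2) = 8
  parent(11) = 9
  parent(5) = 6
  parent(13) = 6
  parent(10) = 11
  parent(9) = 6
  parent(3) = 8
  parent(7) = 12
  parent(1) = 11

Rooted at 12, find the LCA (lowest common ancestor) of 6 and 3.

Ancestors of 6 (toward the root): 6, 12.
Ancestors of 3: 3, 8, 6, 12.
The deepest node appearing in both lists is 6.

6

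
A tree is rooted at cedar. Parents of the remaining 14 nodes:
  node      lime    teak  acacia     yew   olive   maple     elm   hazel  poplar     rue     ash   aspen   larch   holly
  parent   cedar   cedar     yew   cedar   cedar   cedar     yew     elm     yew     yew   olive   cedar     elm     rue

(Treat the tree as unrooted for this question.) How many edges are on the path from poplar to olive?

Walking from poplar: poplar – yew – cedar – olive. Length 3.

3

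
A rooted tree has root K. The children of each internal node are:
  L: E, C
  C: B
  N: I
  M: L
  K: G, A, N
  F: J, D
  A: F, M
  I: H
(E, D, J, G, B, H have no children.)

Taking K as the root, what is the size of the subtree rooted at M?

5

The subtree rooted at M contains: M, L, C, E, B — 5 nodes.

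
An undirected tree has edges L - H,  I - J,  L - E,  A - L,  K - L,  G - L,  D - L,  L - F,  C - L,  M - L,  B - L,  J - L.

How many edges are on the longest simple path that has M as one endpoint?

The node farthest from M is I, via M – L – J – I — 3 edges.

3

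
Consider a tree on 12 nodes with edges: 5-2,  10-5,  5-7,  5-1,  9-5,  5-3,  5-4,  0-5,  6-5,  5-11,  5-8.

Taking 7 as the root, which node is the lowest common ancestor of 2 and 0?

Path 2→root: 2 5 7; path 0→root: 0 5 7.
First common node: 5.

5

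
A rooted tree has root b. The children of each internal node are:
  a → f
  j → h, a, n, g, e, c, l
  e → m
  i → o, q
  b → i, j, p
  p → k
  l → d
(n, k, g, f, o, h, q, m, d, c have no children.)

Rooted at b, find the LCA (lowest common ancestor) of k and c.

b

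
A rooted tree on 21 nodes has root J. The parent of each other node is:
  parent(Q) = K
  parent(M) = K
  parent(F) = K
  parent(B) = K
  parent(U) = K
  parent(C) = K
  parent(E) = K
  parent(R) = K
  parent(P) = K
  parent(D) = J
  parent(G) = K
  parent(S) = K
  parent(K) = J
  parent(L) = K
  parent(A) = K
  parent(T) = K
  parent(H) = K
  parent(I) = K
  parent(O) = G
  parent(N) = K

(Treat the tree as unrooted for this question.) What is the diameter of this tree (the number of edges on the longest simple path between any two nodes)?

4

BFS from D reaches O last, at distance 4; BFS from O confirms no node is farther.
Path: D - J - K - G - O.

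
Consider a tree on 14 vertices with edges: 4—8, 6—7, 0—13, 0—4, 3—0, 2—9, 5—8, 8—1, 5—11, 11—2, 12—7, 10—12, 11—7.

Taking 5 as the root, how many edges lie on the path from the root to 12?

3

Climbing from 12 to the root: 12–7–11–5. That's 3 steps.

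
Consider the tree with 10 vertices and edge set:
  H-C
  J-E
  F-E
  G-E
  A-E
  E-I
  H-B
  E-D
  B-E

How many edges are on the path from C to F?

4

Walking from C: C – H – B – E – F. Length 4.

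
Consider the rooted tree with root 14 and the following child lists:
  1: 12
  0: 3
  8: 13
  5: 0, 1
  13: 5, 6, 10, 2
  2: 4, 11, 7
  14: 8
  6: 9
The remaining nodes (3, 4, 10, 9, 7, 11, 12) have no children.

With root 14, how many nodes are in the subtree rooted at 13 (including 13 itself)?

13

13's subtree: {13, 2, 5, 6, 10, 4, 11, 7, 0, 1, 9, 3, 12}, size 13.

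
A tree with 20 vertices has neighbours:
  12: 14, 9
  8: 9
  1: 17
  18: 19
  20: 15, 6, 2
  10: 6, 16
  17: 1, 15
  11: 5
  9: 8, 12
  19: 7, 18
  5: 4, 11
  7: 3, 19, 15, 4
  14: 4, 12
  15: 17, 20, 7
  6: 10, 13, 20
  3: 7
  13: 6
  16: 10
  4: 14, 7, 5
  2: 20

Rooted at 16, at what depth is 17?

Climbing from 17 to the root: 17–15–20–6–10–16. That's 5 steps.

5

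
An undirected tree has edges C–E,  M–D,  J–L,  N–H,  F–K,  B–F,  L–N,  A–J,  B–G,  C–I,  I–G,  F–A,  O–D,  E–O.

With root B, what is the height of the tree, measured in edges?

The longest root-to-leaf path is B → G → I → C → E → O → D → M (7 edges).

7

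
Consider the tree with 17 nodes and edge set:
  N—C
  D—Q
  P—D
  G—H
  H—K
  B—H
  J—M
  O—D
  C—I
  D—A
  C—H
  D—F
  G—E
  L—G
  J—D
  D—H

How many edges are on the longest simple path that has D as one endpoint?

A farthest node from D is I (L, E, N also at distance 3).
The path D-H-C-I has 3 edges.

3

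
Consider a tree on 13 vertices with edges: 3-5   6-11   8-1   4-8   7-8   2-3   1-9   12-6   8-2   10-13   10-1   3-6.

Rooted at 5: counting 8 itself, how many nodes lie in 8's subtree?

7

The subtree rooted at 8 contains: 8, 4, 7, 1, 10, 9, 13 — 7 nodes.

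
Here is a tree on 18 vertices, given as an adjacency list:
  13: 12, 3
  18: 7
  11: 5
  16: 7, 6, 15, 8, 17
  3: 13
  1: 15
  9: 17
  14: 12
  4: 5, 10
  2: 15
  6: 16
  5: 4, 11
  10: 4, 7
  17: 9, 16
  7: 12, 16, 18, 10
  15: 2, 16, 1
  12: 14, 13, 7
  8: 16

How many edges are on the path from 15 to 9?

The path is 15 - 16 - 17 - 9, which has 3 edges.

3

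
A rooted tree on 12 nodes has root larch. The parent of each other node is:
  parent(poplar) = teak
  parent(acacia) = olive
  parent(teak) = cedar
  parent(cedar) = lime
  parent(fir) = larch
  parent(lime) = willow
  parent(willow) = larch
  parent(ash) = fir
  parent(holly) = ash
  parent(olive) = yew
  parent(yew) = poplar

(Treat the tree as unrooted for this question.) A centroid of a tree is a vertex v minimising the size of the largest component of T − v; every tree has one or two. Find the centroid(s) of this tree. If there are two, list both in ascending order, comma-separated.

If lime is removed the pieces have sizes 6, 5, all ≤ ⌊12/2⌋ = 6.
Its neighbour cedar also leaves a largest component of size 6, so both are centroids.

cedar, lime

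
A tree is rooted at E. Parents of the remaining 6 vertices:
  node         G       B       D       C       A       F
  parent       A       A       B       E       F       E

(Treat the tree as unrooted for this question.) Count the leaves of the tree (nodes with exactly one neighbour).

The leaves are C, D, G.
That is 3 leaves.

3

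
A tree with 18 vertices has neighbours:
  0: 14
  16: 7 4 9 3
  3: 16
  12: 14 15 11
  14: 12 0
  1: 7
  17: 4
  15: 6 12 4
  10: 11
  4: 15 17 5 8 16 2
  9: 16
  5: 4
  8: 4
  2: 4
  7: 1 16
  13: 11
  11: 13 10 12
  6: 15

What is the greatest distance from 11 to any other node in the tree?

6

A farthest node from 11 is 1.
The path 11 – 12 – 15 – 4 – 16 – 7 – 1 has 6 edges.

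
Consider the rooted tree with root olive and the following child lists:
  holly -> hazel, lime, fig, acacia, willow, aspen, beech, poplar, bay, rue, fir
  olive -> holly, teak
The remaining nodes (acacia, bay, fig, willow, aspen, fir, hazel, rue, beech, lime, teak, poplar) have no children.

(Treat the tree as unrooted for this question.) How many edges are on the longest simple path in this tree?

3

Starting from teak, a farthest node is aspen at distance 3.
One longest path: teak – olive – holly – aspen.
So the diameter is 3.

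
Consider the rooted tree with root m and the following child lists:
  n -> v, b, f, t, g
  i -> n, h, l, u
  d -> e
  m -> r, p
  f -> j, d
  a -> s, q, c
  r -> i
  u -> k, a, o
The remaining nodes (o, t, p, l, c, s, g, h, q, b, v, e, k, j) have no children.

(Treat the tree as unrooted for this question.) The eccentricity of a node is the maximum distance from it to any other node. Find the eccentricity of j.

6

Distances from j peak at 6, attained at s (c, q, p also at distance 6).
j – f – n – i – u – a – s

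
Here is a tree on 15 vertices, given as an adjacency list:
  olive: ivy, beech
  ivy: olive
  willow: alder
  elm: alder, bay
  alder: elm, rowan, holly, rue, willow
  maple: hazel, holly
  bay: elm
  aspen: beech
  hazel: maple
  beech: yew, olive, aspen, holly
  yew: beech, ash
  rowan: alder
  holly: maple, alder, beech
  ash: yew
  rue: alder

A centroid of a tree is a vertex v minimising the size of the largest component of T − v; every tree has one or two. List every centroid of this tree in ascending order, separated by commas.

holly

Removing holly splits the tree into components of sizes 6, 6, 2; the largest is 6 ≤ ⌊15/2⌋ = 7.
No neighbour of holly does as well, so holly is the unique centroid.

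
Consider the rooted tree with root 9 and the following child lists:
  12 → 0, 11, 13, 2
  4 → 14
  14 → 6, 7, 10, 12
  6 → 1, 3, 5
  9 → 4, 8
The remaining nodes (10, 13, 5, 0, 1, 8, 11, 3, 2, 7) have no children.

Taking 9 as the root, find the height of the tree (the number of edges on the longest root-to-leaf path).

4

A deepest node is 3, reached by 9 – 4 – 14 – 6 – 3.
That path has 4 edges, so the height is 4.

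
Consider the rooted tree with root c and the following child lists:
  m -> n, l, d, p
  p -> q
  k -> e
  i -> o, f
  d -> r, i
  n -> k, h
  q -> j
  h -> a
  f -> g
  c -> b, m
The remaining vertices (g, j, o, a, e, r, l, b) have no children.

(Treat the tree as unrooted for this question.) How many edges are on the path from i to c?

Walking from i: i - d - m - c. Length 3.

3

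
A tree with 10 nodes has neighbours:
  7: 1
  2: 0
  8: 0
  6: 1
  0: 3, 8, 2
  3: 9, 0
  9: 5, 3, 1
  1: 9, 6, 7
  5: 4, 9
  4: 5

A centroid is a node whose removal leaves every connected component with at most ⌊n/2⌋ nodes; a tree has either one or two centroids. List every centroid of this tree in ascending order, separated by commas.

9

Delete 9: the remaining components have sizes 4, 3, 2. Max 4 ≤ 5, so 9 is a centroid.
Every other node leaves some component of size > 5, so the centroid is unique.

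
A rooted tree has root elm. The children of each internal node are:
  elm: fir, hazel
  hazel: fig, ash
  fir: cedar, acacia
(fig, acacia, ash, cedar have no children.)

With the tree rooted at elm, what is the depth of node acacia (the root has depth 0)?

Climbing from acacia to the root: acacia – fir – elm. That's 2 steps.

2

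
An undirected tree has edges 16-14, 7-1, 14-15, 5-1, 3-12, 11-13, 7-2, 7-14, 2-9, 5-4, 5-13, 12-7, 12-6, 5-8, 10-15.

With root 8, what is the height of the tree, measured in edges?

6

10 sits deepest: 8–5–1–7–14–15–10 — 6 edges from the root.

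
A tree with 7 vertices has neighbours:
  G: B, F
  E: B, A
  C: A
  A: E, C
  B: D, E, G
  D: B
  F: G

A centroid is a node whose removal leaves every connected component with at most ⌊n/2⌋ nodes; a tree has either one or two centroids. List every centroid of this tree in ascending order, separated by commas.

B

Removing B splits the tree into components of sizes 3, 2, 1; the largest is 3 ≤ ⌊7/2⌋ = 3.
Every other node leaves some component of size > 3, so the centroid is unique.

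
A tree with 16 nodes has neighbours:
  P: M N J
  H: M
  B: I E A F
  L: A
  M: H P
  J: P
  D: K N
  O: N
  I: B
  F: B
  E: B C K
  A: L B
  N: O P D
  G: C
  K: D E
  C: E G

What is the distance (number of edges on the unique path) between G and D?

4

G–C–E–K–D: 4 edges.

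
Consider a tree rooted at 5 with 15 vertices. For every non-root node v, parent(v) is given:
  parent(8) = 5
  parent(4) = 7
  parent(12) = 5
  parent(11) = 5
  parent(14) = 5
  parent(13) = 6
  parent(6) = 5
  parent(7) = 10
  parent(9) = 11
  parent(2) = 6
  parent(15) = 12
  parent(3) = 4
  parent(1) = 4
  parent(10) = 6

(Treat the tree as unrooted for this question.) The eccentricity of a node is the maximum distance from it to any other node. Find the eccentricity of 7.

5

A farthest node from 7 is 15 (9 also at distance 5).
The path 7–10–6–5–12–15 has 5 edges.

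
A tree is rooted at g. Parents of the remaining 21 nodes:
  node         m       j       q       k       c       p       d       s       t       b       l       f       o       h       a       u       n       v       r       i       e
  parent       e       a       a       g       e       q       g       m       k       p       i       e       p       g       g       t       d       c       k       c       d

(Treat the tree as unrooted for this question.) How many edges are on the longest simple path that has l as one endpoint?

A farthest node from l is b (o also at distance 9).
The path l – i – c – e – d – g – a – q – p – b has 9 edges.

9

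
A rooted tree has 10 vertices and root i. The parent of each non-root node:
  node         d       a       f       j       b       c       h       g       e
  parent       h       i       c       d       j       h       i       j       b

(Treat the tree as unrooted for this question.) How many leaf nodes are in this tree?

Exactly 4 nodes have a single neighbour: a, e, f, g.

4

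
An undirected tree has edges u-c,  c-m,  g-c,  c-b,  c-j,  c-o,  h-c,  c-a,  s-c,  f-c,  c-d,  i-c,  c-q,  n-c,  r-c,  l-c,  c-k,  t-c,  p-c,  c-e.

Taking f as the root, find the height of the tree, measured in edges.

2

s sits deepest: f → c → s — 2 edges from the root.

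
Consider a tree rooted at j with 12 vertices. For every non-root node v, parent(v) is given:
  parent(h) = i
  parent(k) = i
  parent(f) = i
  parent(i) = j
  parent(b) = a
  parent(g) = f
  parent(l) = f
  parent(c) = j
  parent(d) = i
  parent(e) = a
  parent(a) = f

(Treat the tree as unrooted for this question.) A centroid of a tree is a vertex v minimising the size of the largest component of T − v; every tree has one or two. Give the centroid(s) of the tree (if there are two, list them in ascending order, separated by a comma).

f, i

Delete f: the remaining components have sizes 6, 3, 1, 1. Max 6 ≤ 6, so f is a centroid.
Its neighbour i also leaves a largest component of size 6, so both are centroids.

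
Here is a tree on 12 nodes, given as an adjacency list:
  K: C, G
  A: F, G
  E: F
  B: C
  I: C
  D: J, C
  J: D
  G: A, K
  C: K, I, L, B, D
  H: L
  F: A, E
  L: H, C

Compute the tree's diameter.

7

Starting from E, a farthest node is J at distance 7.
One longest path: E-F-A-G-K-C-D-J.
So the diameter is 7.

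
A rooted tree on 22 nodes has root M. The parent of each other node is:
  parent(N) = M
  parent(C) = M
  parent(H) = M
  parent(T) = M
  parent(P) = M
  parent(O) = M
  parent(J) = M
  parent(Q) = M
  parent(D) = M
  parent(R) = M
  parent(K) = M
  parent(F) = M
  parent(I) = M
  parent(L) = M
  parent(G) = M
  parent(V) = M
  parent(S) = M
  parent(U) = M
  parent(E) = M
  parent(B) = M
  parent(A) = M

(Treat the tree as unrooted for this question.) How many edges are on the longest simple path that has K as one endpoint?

Distances from K peak at 2, attained at U (J, E, A, N, C, O, S, L, Q, R, H, B, P, F, D, G, I, T, V also at distance 2).
K-M-U

2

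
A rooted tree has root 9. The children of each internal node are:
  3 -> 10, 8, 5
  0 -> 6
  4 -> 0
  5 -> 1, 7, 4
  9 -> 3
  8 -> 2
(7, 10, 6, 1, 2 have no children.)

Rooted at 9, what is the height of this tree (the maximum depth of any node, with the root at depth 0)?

The longest root-to-leaf path is 9 – 3 – 5 – 4 – 0 – 6 (5 edges).

5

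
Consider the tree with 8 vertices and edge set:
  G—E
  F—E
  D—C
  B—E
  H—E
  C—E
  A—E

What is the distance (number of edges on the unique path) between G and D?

3

The path is G – E – C – D, which has 3 edges.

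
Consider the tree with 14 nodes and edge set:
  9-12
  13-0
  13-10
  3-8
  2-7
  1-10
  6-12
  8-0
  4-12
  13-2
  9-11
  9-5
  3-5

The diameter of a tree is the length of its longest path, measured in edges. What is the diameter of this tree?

9

Starting from 4, a farthest node is 1 at distance 9.
One longest path: 4-12-9-5-3-8-0-13-10-1.
So the diameter is 9.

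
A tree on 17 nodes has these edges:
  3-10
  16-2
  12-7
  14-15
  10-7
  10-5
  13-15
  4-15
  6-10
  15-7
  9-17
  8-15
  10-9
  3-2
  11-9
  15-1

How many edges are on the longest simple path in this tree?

BFS from 16 reaches 13 last, at distance 6; BFS from 13 confirms no node is farther.
Path: 16-2-3-10-7-15-13.

6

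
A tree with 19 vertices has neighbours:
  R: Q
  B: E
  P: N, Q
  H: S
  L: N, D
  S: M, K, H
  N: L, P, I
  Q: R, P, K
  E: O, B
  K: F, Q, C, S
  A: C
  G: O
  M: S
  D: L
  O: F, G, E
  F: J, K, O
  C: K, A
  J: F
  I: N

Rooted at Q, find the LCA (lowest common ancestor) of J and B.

F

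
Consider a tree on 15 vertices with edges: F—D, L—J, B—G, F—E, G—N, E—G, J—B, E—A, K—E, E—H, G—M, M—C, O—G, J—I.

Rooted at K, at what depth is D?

3

K → E → F → D — 3 edges.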